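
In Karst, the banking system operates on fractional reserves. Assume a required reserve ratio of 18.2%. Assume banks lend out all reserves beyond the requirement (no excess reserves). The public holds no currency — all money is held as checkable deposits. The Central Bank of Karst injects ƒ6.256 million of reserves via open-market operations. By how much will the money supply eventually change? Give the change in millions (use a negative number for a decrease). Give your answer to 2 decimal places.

The simple money multiplier is m = 1/rr = 1/0.182 ≈ 5.4945.
An open-market purchase increases the monetary base by 6.256 million, so ΔM = m × ΔMB = 5.4945 × 6.256 ≈ 34.3736 million.

ƒ34.37 million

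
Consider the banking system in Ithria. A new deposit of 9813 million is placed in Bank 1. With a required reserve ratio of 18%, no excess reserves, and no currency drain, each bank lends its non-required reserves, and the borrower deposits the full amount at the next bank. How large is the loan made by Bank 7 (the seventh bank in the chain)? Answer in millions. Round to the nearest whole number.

2446 million

Each bank lends a fraction (1 − rr) = 0.8200 of the deposit it receives, so Bank 7 receives 9813·0.8200^6 and lends 9813·0.8200^7 ≈ 2446.2383 million.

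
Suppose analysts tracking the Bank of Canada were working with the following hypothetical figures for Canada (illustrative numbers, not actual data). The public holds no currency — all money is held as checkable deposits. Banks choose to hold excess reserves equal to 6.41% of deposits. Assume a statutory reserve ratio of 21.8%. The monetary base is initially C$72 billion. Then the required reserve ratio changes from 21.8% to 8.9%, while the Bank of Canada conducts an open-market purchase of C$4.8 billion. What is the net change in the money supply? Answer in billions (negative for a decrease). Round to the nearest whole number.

C$246 billion

Before: m₁ = 1 / (0.218 + 0.0641) ≈ 3.5448, MB₁ = 72, so M₁ = 3.5448 × 72 = 255.2256 billion.
After: m₂ = 1 / (0.089 + 0.0641) ≈ 6.5317, MB₂ = 72 + 4.8 = 76.8, so M₂ = 6.5317 × 76.8 ≈ 501.6346 billion.
ΔM = M₂ − M₁ = 501.6346 − 255.2256 = 246.409 billion.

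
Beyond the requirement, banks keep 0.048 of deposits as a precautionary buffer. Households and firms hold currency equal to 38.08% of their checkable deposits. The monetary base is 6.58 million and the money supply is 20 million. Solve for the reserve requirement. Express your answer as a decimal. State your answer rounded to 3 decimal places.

0.025

Using m = M/MB = 20/6.58 ≈ 3.039514. Since m = (1 + c)/(c + rr + e), the denominator satisfies c + rr + e = (1 + c)/m = (1 + 0.3808) / 3.039514 ≈ 0.454283.
With c = 0.3808 and e = 0.048, the reserve requirement is 0.454283 − 0.3808 − 0.048 = 0.025483.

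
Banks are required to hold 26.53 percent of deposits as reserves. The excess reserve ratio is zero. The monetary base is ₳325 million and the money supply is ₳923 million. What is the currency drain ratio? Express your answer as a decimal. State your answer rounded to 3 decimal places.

0.134

Using m = M/MB = 923/325 = 2.840000. From m = (1 + c)/(c + rr + e), rearranging gives 1 + c = m·(c + rr + e), so c·(1 − m) = m·(rr + e) − 1.
Hence c = [m·(rr + e) − 1]/(1 − m) = [2.840000 × (0.2653 + 0) − 1] / (1 − 2.840000) ≈ 0.133993.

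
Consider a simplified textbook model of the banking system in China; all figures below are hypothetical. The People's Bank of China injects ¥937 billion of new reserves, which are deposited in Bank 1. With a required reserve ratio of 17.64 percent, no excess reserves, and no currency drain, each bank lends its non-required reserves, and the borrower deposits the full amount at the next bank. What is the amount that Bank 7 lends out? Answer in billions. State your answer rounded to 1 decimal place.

Each bank lends a fraction (1 − rr) = 0.8236 of the deposit it receives, so Bank 7 receives 937·0.8236^6 and lends 937·0.8236^7 ≈ 240.8541 billion.

¥240.9 billion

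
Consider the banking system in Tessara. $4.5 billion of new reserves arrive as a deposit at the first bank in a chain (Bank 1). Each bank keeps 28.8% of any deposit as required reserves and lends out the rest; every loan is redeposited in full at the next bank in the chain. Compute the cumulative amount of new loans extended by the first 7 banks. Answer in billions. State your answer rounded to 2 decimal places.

Bank i lends (1 − rr)^i of the original deposit: Bank 1 lends 4.5·0.7120 = 3.2040, Bank 2 lends 4.5·0.7120² ≈ 2.2812, and so on.
Summing a geometric series: total = 4.5·[0.7120·(1 − 0.7120^7) / (1 − 0.7120)] ≈ 10.0930 billion.

$10.09 billion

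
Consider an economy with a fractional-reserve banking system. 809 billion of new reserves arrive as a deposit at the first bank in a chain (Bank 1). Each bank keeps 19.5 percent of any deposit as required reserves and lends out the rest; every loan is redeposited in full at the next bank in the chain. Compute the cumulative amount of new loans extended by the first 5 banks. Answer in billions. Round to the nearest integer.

Bank i lends (1 − rr)^i of the original deposit: Bank 1 lends 809·0.8050 = 651.2450, Bank 2 lends 809·0.8050² ≈ 524.2522, and so on.
Summing a geometric series: total = 809·[0.8050·(1 − 0.8050^5) / (1 − 0.8050)] ≈ 2210.7303 billion.

2211 billion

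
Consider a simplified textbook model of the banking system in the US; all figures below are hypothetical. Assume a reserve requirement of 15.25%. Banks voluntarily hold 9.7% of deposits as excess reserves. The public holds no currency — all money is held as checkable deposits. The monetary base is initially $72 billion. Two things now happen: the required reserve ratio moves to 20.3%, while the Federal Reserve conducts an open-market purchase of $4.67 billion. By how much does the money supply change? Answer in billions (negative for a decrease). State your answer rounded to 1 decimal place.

Before: m₁ = 1 / (0.1525 + 0.097) ≈ 4.0080, MB₁ = 72, so M₁ = 4.0080 × 72 = 288.576 billion.
After: m₂ = 1 / (0.203 + 0.097) ≈ 3.3333, MB₂ = 72 + 4.67 = 76.67, so M₂ = 3.3333 × 76.67 ≈ 255.5641 billion.
ΔM = M₂ − M₁ = 255.5641 − 288.576 = -33.0119 billion.

-33.0 billion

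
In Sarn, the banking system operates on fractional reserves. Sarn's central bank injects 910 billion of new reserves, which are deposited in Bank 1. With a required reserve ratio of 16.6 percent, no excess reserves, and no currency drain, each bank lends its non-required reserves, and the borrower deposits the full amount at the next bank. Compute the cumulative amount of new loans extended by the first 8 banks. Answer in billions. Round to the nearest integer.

Bank i lends (1 − rr)^i of the original deposit: Bank 1 lends 910·0.8340 = 758.9400, Bank 2 lends 910·0.8340² ≈ 632.9560, and so on.
Summing a geometric series: total = 910·[0.8340·(1 − 0.8340^8) / (1 − 0.8340)] ≈ 3501.8193 billion.

3502 billion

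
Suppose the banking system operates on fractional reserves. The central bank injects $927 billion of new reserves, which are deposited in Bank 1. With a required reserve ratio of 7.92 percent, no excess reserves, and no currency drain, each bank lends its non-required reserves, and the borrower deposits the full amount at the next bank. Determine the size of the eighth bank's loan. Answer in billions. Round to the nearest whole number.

Each bank lends a fraction (1 − rr) = 0.9208 of the deposit it receives, so Bank 8 receives 927·0.9208^7 and lends 927·0.9208^8 ≈ 479.0736 billion.

$479 billion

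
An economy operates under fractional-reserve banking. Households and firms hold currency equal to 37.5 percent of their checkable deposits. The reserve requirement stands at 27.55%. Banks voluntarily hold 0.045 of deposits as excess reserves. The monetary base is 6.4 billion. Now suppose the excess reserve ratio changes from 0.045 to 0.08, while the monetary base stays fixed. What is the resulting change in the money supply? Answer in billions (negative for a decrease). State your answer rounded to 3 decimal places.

Initially m₁ = (1 + 0.375) / (0.2755 + 0.045 + 0.375) ≈ 1.97699, so M₁ = 1.97699 × 6.4 ≈ 12.6527 billion.
After the change m₂ = (1 + 0.375) / (0.2755 + 0.08 + 0.375) ≈ 1.88227, so M₂ = 1.88227 × 6.4 ≈ 12.0465 billion.
ΔM = M₂ − M₁ = 12.0465 − 12.6527 = -0.6062 billion.

-0.606 billion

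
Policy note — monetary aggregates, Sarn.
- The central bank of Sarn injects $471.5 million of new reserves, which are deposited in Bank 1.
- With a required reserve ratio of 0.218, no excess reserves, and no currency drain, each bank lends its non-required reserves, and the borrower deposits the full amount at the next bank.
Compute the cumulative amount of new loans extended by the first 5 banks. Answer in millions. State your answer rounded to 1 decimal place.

$1196.7 million

Bank i lends (1 − rr)^i of the original deposit: Bank 1 lends 471.5·0.7820 = 368.7130, Bank 2 lends 471.5·0.7820² ≈ 288.3336, and so on.
Summing a geometric series: total = 471.5·[0.7820·(1 − 0.7820^5) / (1 − 0.7820)] ≈ 1196.7308 million.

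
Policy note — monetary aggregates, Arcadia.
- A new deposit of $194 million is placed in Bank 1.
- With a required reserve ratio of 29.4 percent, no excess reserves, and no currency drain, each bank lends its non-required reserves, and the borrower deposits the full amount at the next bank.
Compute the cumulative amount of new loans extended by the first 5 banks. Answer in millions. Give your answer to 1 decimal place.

Bank i lends (1 − rr)^i of the original deposit: Bank 1 lends 194·0.7060 = 136.9640, Bank 2 lends 194·0.7060² ≈ 96.6966, and so on.
Summing a geometric series: total = 194·[0.7060·(1 − 0.7060^5) / (1 − 0.7060)] ≈ 384.1526 million.

$384.2 million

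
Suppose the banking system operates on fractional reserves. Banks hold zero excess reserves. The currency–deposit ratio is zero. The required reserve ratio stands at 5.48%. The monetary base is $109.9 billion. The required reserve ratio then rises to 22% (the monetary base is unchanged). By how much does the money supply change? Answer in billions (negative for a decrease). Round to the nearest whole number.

Initially m₁ = 1 / (0.0548) ≈ 18.2482, so M₁ = 18.2482 × 109.9 ≈ 2005.4772 billion.
After the change m₂ = 1 / (0.22) ≈ 4.5455, so M₂ = 4.5455 × 109.9 ≈ 499.5505 billion.
ΔM = M₂ − M₁ = 499.5505 − 2005.4772 = -1505.9267 billion.

-1506 billion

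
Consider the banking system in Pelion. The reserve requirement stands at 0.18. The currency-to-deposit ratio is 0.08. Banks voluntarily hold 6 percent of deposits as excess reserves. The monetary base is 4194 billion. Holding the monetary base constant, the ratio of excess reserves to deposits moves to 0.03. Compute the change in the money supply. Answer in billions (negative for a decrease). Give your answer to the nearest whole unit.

Initially m₁ = (1 + 0.08) / (0.18 + 0.06 + 0.08) = 3.37500, so M₁ = 3.37500 × 4194 = 14154.75 billion.
After the change m₂ = (1 + 0.08) / (0.18 + 0.03 + 0.08) ≈ 3.72414, so M₂ = 3.72414 × 4194 ≈ 15619.0432 billion.
ΔM = M₂ − M₁ = 15619.0432 − 14154.75 = 1464.2932 billion.

1464 billion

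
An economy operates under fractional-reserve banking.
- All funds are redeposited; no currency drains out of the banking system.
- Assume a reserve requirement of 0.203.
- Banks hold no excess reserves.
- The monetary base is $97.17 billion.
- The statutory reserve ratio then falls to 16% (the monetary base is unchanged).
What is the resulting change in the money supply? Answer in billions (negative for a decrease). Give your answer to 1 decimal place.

$128.6 billion

Initially m₁ = 1 / (0.203) ≈ 4.9261, so M₁ = 4.9261 × 97.17 ≈ 478.6691 billion.
After the change m₂ = 1 / (0.16) = 6.25, so M₂ = 6.25 × 97.17 = 607.3125 billion.
ΔM = M₂ − M₁ = 607.3125 − 478.6691 = 128.6434 billion.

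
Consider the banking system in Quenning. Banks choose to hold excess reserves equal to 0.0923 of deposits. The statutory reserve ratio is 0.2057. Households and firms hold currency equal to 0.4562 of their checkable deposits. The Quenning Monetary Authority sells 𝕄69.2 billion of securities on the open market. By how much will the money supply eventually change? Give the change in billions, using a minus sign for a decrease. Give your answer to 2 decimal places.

-133.61 billion

The money multiplier is m = (1 + c) / (rr + e + c) = (1 + 0.4562) / (0.2057 + 0.0923 + 0.4562) ≈ 1.93079.
The sale removes 69.2 billion of base, so ΔM = m × ΔMB = 1.93079 × (−69.2) ≈ -133.6107 billion.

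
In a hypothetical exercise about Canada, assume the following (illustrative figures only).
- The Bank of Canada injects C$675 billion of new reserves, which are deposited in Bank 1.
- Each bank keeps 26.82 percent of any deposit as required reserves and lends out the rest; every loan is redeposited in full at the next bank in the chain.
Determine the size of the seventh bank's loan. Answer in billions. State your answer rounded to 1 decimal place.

Each bank lends a fraction (1 − rr) = 0.7318 of the deposit it receives, so Bank 7 receives 675·0.7318^6 and lends 675·0.7318^7 ≈ 75.8666 billion.

C$75.9 billion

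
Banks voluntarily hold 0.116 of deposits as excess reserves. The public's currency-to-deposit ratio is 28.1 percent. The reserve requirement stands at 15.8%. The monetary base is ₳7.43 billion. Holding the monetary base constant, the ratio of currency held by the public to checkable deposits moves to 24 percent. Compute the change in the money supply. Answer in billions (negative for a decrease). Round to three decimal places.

₳0.775 billion

Initially m₁ = (1 + 0.281) / (0.158 + 0.116 + 0.281) ≈ 2.30811, so M₁ = 2.30811 × 7.43 ≈ 17.1493 billion.
After the change m₂ = (1 + 0.24) / (0.158 + 0.116 + 0.24) ≈ 2.41245, so M₂ = 2.41245 × 7.43 ≈ 17.9245 billion.
ΔM = M₂ − M₁ = 17.9245 − 17.1493 = 0.7752 billion.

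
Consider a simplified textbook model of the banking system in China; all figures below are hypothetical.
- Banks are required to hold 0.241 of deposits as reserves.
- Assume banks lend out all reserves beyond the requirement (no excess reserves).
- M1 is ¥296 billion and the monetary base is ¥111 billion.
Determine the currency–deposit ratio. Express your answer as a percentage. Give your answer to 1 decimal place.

Using m = M/MB = 296/111 ≈ 2.666667. From m = (1 + c)/(c + rr + e), rearranging gives 1 + c = m·(c + rr + e), so c·(1 − m) = m·(rr + e) − 1.
Hence c = [m·(rr + e) − 1]/(1 − m) = [2.666667 × (0.241 + 0) − 1] / (1 − 2.666667) ≈ 0.214400.

21.4%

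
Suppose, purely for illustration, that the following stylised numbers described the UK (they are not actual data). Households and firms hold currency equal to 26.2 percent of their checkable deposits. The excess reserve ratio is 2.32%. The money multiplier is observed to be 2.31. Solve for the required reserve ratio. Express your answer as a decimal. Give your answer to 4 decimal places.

Using m = 2.31. Since m = (1 + c)/(c + rr + e), the denominator satisfies c + rr + e = (1 + c)/m = (1 + 0.262) / 2.31 ≈ 0.546320.
With c = 0.262 and e = 0.0232, the required reserve ratio is 0.546320 − 0.262 − 0.0232 = 0.26112.

0.2611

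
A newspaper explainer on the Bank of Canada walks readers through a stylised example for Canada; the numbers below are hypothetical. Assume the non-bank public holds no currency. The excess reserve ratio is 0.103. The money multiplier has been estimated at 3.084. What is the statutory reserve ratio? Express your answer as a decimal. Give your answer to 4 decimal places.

Using m = 3.084. Since m = (1 + c)/(c + rr + e), the denominator satisfies c + rr + e = (1 + c)/m = (1 + 0) / 3.084 ≈ 0.324254.
With c = 0 and e = 0.103, the statutory reserve ratio is 0.324254 − 0 − 0.103 = 0.221254.

0.2213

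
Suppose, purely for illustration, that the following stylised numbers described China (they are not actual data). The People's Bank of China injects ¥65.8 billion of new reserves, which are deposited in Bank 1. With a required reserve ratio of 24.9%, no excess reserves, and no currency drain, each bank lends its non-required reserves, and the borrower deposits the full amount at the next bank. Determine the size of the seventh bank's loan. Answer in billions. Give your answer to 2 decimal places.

¥8.87 billion

Each bank lends a fraction (1 − rr) = 0.7510 of the deposit it receives, so Bank 7 receives 65.8·0.7510^6 and lends 65.8·0.7510^7 ≈ 8.8655 billion.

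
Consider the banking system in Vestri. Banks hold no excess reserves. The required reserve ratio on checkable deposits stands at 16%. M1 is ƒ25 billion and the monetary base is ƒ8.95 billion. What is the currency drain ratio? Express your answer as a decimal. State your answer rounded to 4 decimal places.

0.3084

Using m = M/MB = 25/8.95 ≈ 2.793296. From m = (1 + c)/(c + rr + e), rearranging gives 1 + c = m·(c + rr + e), so c·(1 − m) = m·(rr + e) − 1.
Hence c = [m·(rr + e) − 1]/(1 − m) = [2.793296 × (0.16 + 0) − 1] / (1 − 2.793296) ≈ 0.308411.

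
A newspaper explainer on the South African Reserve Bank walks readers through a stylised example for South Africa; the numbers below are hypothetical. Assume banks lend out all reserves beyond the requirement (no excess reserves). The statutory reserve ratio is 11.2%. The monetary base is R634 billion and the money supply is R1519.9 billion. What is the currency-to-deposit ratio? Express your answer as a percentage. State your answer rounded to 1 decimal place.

Using m = M/MB = 1519.9/634 ≈ 2.397319. From m = (1 + c)/(c + rr + e), rearranging gives 1 + c = m·(c + rr + e), so c·(1 − m) = m·(rr + e) − 1.
Hence c = [m·(rr + e) − 1]/(1 − m) = [2.397319 × (0.112 + 0) − 1] / (1 − 2.397319) ≈ 0.523503.

52.4%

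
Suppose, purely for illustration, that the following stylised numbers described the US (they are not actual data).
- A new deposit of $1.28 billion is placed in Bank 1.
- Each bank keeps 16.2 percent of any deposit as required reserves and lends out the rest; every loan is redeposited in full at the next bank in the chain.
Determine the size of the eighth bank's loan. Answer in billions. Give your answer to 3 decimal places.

Each bank lends a fraction (1 − rr) = 0.8380 of the deposit it receives, so Bank 8 receives 1.28·0.8380^7 and lends 1.28·0.8380^8 ≈ 0.3113 billion.

$0.311 billion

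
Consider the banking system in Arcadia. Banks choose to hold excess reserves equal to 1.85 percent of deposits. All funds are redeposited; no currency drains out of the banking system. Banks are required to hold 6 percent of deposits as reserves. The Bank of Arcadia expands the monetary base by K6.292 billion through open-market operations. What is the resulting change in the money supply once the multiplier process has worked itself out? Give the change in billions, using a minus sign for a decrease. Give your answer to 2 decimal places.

K80.15 billion

The money multiplier is m = 1 / (rr + e) = 1 / (0.06 + 0.0185) ≈ 12.7389.
The purchase adds 6.292 billion of base, so ΔM = m × ΔMB = 12.7389 × (+6.292) ≈ 80.1532 billion.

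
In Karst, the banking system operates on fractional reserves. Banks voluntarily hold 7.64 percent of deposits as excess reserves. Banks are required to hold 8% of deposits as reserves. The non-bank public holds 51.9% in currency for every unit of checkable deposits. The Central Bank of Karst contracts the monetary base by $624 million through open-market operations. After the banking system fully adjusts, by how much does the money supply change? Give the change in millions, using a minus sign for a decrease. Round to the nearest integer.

-1403 million

The money multiplier is m = (1 + c) / (rr + e + c) = (1 + 0.519) / (0.08 + 0.0764 + 0.519) ≈ 2.2490.
The sale removes 624 million of base, so ΔM = m × ΔMB = 2.2490 × (−624) = -1403.376 million.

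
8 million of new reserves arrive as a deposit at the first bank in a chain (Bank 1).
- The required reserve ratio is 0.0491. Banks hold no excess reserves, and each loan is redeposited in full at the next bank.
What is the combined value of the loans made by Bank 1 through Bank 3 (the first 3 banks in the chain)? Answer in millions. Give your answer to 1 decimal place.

Bank i lends (1 − rr)^i of the original deposit: Bank 1 lends 8·0.9509 = 7.6072, Bank 2 lends 8·0.9509² ≈ 7.2337, and so on.
Summing a geometric series: total = 8·[0.9509·(1 − 0.9509^3) / (1 − 0.9509)] ≈ 21.7194 million.

21.7 million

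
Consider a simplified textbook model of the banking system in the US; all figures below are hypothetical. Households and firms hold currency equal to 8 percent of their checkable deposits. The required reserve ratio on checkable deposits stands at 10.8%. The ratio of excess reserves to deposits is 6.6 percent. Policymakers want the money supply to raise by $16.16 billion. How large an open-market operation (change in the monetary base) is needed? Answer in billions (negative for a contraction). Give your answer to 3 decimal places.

The money multiplier is m = (1 + c) / (rr + e + c) = (1 + 0.08) / (0.108 + 0.066 + 0.08) ≈ 4.251969.
ΔMB = ΔM / m = (+16.16) / 4.251969 ≈ 3.8006 billion.

$3.801 billion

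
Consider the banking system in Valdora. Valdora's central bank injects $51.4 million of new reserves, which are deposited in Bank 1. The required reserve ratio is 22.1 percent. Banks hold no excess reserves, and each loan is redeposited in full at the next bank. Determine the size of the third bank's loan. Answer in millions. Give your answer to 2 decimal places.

Each bank lends a fraction (1 − rr) = 0.7790 of the deposit it receives, so Bank 3 receives 51.4·0.7790^2 and lends 51.4·0.7790^3 ≈ 24.2983 million.

$24.30 million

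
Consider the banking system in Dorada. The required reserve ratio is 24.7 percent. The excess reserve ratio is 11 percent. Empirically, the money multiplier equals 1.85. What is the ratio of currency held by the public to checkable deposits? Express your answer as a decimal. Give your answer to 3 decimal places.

Using m = 1.85. From m = (1 + c)/(c + rr + e), rearranging gives 1 + c = m·(c + rr + e), so c·(1 − m) = m·(rr + e) − 1.
Hence c = [m·(rr + e) − 1]/(1 − m) = [1.85 × (0.247 + 0.11) − 1] / (1 − 1.85) ≈ 0.399471.

0.399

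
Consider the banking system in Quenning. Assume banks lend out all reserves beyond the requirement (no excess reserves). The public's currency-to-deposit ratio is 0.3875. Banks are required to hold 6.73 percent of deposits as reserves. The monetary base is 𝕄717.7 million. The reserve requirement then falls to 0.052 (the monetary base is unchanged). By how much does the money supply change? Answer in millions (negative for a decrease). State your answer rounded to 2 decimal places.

𝕄76.22 million

Initially m₁ = (1 + 0.3875) / (0.0673 + 0.3875) ≈ 3.050792, so M₁ = 3.050792 × 717.7 ≈ 2189.5534 million.
After the change m₂ = (1 + 0.3875) / (0.052 + 0.3875) ≈ 3.156997, so M₂ = 3.156997 × 717.7 ≈ 2265.7767 million.
ΔM = M₂ − M₁ = 2265.7767 − 2189.5534 = 76.2233 million.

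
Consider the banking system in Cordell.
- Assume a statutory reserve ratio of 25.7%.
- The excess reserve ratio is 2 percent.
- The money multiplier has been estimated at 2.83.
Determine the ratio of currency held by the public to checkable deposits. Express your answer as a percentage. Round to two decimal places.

Using m = 2.83. From m = (1 + c)/(c + rr + e), rearranging gives 1 + c = m·(c + rr + e), so c·(1 − m) = m·(rr + e) − 1.
Hence c = [m·(rr + e) − 1]/(1 − m) = [2.83 × (0.257 + 0.02) − 1] / (1 − 2.83) ≈ 0.118082.

11.81%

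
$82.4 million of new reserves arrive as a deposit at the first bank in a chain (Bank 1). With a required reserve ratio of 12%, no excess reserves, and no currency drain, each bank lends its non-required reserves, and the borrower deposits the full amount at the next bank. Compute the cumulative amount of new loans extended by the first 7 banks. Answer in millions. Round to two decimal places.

Bank i lends (1 − rr)^i of the original deposit: Bank 1 lends 82.4·0.8800 = 72.5120, Bank 2 lends 82.4·0.8800² ≈ 63.8106, and so on.
Summing a geometric series: total = 82.4·[0.8800·(1 − 0.8800^7) / (1 − 0.8800)] ≈ 357.3176 million.

$357.32 million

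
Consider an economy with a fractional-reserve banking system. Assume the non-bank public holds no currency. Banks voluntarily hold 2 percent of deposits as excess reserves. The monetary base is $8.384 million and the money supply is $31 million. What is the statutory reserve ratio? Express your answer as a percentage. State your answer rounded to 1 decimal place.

25.0%

Using m = M/MB = 31/8.384 ≈ 3.697519. Since m = (1 + c)/(c + rr + e), the denominator satisfies c + rr + e = (1 + c)/m = (1 + 0) / 3.697519 ≈ 0.270452.
With c = 0 and e = 0.02, the statutory reserve ratio is 0.270452 − 0 − 0.02 = 0.250452.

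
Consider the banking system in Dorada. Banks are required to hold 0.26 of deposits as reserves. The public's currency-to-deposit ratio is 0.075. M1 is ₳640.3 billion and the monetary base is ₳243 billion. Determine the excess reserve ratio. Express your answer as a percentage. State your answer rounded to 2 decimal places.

Using m = M/MB = 640.3/243 ≈ 2.634979. Since m = (1 + c)/(c + rr + e), the denominator satisfies c + rr + e = (1 + c)/m = (1 + 0.075) / 2.634979 ≈ 0.407973.
With c = 0.075 and rr = 0.26, the excess reserve ratio is 0.407973 − 0.075 − 0.26 = 0.072973.

7.30%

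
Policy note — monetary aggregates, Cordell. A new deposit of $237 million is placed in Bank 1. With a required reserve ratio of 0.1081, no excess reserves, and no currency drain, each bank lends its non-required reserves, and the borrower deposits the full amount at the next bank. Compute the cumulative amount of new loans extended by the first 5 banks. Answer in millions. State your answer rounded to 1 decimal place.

$851.8 million

Bank i lends (1 − rr)^i of the original deposit: Bank 1 lends 237·0.8919 = 211.3803, Bank 2 lends 237·0.8919² ≈ 188.5301, and so on.
Summing a geometric series: total = 237·[0.8919·(1 − 0.8919^5) / (1 − 0.8919)] ≈ 851.7942 million.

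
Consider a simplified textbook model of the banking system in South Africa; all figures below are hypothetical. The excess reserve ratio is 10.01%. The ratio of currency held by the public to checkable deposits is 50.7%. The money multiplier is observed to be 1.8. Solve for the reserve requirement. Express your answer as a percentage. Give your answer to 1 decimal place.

23.0%

Using m = 1.8. Since m = (1 + c)/(c + rr + e), the denominator satisfies c + rr + e = (1 + c)/m = (1 + 0.507) / 1.8 ≈ 0.837222.
With c = 0.507 and e = 0.1001, the reserve requirement is 0.837222 − 0.507 − 0.1001 = 0.230122.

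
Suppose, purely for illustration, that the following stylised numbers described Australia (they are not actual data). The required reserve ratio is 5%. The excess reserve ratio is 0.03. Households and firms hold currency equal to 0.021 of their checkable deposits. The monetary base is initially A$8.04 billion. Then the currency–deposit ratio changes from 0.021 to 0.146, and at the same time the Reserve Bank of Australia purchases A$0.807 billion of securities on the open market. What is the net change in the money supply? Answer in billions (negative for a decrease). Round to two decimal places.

Before: m₁ = (1 + 0.021) / (0.05 + 0.03 + 0.021) ≈ 10.1089, MB₁ = 8.04, so M₁ = 10.1089 × 8.04 ≈ 81.2756 billion.
After: m₂ = (1 + 0.146) / (0.05 + 0.03 + 0.146) ≈ 5.0708, MB₂ = 8.04 + 0.807 = 8.847, so M₂ = 5.0708 × 8.847 ≈ 44.8614 billion.
ΔM = M₂ − M₁ = 44.8614 − 81.2756 = -36.4142 billion.

-36.41 billion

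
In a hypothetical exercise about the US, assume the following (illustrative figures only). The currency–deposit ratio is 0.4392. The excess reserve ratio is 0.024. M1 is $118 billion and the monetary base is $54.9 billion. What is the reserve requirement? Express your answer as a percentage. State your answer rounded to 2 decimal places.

Using m = M/MB = 118/54.9 ≈ 2.149362. Since m = (1 + c)/(c + rr + e), the denominator satisfies c + rr + e = (1 + c)/m = (1 + 0.4392) / 2.149362 ≈ 0.669594.
With c = 0.4392 and e = 0.024, the reserve requirement is 0.669594 − 0.4392 − 0.024 = 0.206394.

20.64%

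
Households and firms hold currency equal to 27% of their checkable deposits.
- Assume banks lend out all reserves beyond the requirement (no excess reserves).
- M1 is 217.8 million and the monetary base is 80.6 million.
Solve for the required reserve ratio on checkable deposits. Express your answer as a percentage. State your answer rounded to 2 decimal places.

Using m = M/MB = 217.8/80.6 ≈ 2.702233. Since m = (1 + c)/(c + rr + e), the denominator satisfies c + rr + e = (1 + c)/m = (1 + 0.27) / 2.702233 ≈ 0.469982.
With c = 0.27 and e = 0, the required reserve ratio on checkable deposits is 0.469982 − 0.27 − 0 = 0.199982.

20.00%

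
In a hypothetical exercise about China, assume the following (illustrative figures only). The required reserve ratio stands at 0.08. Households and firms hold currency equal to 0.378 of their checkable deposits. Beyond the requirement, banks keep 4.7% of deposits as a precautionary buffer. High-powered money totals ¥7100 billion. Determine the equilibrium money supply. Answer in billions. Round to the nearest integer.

¥19374 billion

The money multiplier is m = (1 + c) / (rr + e + c) = (1 + 0.378) / (0.08 + 0.047 + 0.378) ≈ 2.72871.
So M = m × MB = 2.72871 × 7100 = 19373.841 billion.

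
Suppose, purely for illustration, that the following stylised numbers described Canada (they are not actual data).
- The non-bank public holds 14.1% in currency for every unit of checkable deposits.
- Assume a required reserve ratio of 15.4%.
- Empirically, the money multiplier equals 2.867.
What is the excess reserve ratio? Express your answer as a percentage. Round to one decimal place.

Using m = 2.867. Since m = (1 + c)/(c + rr + e), the denominator satisfies c + rr + e = (1 + c)/m = (1 + 0.141) / 2.867 ≈ 0.397977.
With c = 0.141 and rr = 0.154, the excess reserve ratio is 0.397977 − 0.141 − 0.154 = 0.102977.

10.3%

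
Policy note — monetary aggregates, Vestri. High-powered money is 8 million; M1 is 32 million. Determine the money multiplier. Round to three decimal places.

The money multiplier is m = M / MB = 32 / 8 = 4.00000.

4.000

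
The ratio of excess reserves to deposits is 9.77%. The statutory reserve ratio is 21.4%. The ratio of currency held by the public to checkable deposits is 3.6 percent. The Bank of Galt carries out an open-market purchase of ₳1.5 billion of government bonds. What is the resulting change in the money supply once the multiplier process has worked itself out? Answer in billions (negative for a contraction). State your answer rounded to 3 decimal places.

₳4.469 billion

The money multiplier is m = (1 + c) / (rr + e + c) = (1 + 0.036) / (0.214 + 0.0977 + 0.036) ≈ 2.97958.
The purchase adds 1.5 billion of base, so ΔM = m × ΔMB = 2.97958 × (+1.5) ≈ 4.4694 billion.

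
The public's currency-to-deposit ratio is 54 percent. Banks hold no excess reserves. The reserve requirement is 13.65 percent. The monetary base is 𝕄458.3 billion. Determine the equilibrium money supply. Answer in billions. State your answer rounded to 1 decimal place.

𝕄1043.3 billion

The money multiplier is m = (1 + c) / (rr + c) = (1 + 0.54) / (0.1365 + 0.54) ≈ 2.27642.
So M = m × MB = 2.27642 × 458.3 ≈ 1043.2833 billion.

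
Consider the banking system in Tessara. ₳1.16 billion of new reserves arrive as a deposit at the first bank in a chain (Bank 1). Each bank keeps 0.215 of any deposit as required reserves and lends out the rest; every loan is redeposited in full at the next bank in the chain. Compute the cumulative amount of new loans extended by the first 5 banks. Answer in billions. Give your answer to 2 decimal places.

₳2.97 billion

Bank i lends (1 − rr)^i of the original deposit: Bank 1 lends 1.16·0.7850 = 0.9106, Bank 2 lends 1.16·0.7850² ≈ 0.7148, and so on.
Summing a geometric series: total = 1.16·[0.7850·(1 − 0.7850^5) / (1 − 0.7850)] ≈ 2.9728 billion.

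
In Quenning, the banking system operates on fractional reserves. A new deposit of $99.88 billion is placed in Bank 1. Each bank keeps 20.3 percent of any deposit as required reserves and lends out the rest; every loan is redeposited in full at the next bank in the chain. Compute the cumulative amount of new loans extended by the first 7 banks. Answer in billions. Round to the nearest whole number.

$312 billion

Bank i lends (1 − rr)^i of the original deposit: Bank 1 lends 99.88·0.7970 ≈ 79.6044, Bank 2 lends 99.88·0.7970² ≈ 63.4447, and so on.
Summing a geometric series: total = 99.88·[0.7970·(1 − 0.7970^7) / (1 − 0.7970)] ≈ 312.0367 billion.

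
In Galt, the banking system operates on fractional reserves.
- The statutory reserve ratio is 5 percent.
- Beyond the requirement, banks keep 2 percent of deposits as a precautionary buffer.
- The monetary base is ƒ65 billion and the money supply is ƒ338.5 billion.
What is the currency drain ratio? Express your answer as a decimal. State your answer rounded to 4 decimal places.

Using m = M/MB = 338.5/65 ≈ 5.207692. From m = (1 + c)/(c + rr + e), rearranging gives 1 + c = m·(c + rr + e), so c·(1 − m) = m·(rr + e) − 1.
Hence c = [m·(rr + e) − 1]/(1 − m) = [5.207692 × (0.05 + 0.02) − 1] / (1 − 5.207692) ≈ 0.151024.

0.1510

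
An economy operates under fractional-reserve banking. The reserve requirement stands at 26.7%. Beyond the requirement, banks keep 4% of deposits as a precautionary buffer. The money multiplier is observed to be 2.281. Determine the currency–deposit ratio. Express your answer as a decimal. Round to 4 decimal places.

0.2340

Using m = 2.281. From m = (1 + c)/(c + rr + e), rearranging gives 1 + c = m·(c + rr + e), so c·(1 − m) = m·(rr + e) − 1.
Hence c = [m·(rr + e) − 1]/(1 − m) = [2.281 × (0.267 + 0.04) − 1] / (1 − 2.281) ≈ 0.233984.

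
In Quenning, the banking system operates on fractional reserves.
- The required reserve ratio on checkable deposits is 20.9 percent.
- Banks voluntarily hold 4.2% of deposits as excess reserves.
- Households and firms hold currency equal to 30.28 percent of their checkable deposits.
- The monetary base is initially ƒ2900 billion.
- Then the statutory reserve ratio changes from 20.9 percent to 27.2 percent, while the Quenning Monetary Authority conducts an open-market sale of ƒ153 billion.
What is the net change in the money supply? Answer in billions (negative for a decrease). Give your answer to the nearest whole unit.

Before: m₁ = (1 + 0.3028) / (0.209 + 0.042 + 0.3028) ≈ 2.35247, MB₁ = 2900, so M₁ = 2.35247 × 2900 = 6822.163 billion.
After: m₂ = (1 + 0.3028) / (0.272 + 0.042 + 0.3028) ≈ 2.11219, MB₂ = 2900 − 153 = 2747, so M₂ = 2.11219 × 2747 ≈ 5802.1859 billion.
ΔM = M₂ − M₁ = 5802.1859 − 6822.163 = -1019.9771 billion.

-1020 billion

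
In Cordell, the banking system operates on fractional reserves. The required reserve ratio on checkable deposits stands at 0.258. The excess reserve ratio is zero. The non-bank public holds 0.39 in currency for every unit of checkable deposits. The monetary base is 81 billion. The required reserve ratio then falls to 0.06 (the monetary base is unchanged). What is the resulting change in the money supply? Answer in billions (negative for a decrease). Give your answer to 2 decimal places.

76.45 billion

Initially m₁ = (1 + 0.39) / (0.258 + 0.39) ≈ 2.14506, so M₁ = 2.14506 × 81 ≈ 173.7499 billion.
After the change m₂ = (1 + 0.39) / (0.06 + 0.39) ≈ 3.08889, so M₂ = 3.08889 × 81 ≈ 250.2001 billion.
ΔM = M₂ − M₁ = 250.2001 − 173.7499 = 76.4502 billion.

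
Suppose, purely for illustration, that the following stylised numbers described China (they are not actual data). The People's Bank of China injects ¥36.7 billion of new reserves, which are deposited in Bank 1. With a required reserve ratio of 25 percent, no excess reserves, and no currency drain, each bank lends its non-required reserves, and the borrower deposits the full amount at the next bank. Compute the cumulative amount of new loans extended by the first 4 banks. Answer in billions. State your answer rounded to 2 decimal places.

¥75.26 billion

Bank i lends (1 − rr)^i of the original deposit: Bank 1 lends 36.7·0.7500 = 27.5250, Bank 2 lends 36.7·0.7500² ≈ 20.6438, and so on.
Summing a geometric series: total = 36.7·[0.7500·(1 − 0.7500^4) / (1 − 0.7500)] ≈ 75.2637 billion.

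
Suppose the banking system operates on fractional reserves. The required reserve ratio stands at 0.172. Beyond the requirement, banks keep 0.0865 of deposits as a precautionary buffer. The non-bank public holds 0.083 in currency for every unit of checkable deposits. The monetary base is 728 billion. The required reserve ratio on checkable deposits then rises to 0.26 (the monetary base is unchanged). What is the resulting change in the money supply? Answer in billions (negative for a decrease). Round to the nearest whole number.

Initially m₁ = (1 + 0.083) / (0.172 + 0.0865 + 0.083) ≈ 3.1713, so M₁ = 3.1713 × 728 = 2308.7064 billion.
After the change m₂ = (1 + 0.083) / (0.26 + 0.0865 + 0.083) ≈ 2.5215, so M₂ = 2.5215 × 728 = 1835.652 billion.
ΔM = M₂ − M₁ = 1835.652 − 2308.7064 = -473.0544 billion.

-473 billion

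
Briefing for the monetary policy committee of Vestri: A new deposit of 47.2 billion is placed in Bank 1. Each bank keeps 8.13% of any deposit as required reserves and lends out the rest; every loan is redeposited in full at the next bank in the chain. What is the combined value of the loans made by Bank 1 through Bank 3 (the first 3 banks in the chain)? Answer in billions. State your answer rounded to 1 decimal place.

Bank i lends (1 − rr)^i of the original deposit: Bank 1 lends 47.2·0.9187 ≈ 43.3626, Bank 2 lends 47.2·0.9187² ≈ 39.8373, and so on.
Summing a geometric series: total = 47.2·[0.9187·(1 − 0.9187^3) / (1 − 0.9187)] ≈ 119.7984 billion.

119.8 billion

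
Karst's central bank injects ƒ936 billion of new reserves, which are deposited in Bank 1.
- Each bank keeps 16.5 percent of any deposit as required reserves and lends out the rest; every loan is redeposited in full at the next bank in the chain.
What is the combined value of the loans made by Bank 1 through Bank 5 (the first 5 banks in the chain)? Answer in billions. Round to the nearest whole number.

Bank i lends (1 − rr)^i of the original deposit: Bank 1 lends 936·0.8350 = 781.5600, Bank 2 lends 936·0.8350² = 652.6026, and so on.
Summing a geometric series: total = 936·[0.8350·(1 − 0.8350^5) / (1 − 0.8350)] ≈ 2814.0307 billion.

ƒ2814 billion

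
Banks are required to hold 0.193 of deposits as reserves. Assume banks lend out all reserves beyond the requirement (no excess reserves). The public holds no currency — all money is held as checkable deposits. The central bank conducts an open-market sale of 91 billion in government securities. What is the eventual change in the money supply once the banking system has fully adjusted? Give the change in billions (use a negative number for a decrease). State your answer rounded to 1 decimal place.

-471.5 billion

The simple money multiplier is m = 1/rr = 1/0.193 ≈ 5.1813.
An open-market sale reduces the monetary base by 91 billion, so ΔM = m × ΔMB = 5.1813 × (−91) = -471.4983 billion.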